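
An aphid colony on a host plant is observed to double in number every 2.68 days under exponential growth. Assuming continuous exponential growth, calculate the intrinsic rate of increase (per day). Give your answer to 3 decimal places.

r = ln(2)/t_d = 0.6931/2.68 = 0.25864.

0.259 per day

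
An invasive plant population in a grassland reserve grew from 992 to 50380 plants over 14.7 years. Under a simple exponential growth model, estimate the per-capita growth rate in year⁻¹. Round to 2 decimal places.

From N(t) = N₀·e^(rt): e^(r·14.7) = 50380/992 = 50.786.
r·14.7 = ln(50.786) = 3.9276, so r = 3.9276/14.7 = 0.26719.

0.27 per year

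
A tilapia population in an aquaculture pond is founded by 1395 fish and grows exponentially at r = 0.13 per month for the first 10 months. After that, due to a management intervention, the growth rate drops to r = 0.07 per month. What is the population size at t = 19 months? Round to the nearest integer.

Phase 1: N(10) = 1395·e^(0.13×10) = 1395·e^1.3 = 5118.67.
Phase 2 runs for 19 − 10 = 9 months at r = 0.07.
N(19) = 5118.67·e^(0.07×9) = 5118.67·e^0.63 = 9610.87.

9611 fish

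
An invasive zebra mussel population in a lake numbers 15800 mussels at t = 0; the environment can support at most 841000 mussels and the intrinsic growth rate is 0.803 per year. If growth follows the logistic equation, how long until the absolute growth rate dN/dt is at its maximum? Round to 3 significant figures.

4.93 years

Logistic growth is fastest at N = K/2 = 420500.
A = (K − N₀)/N₀ = 52.228. Set K/(1 + A·e^(−rt)) = K/2 → A·e^(−rt) = 1.
e^(−0.803t) = 1/52.228 = 0.0191469, so t = ln(52.228)/0.803 = 3.9556/0.803 = 4.926.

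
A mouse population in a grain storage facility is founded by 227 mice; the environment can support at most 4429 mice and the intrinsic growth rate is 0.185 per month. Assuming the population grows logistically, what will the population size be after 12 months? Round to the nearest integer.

1471 mice

A = (K − N₀)/N₀ = (4429 − 227)/227 = 18.511.
N(t) = K/(1 + A·e^(−rt)) = 4429/(1 + 18.511×e^(−0.185×12)).
e^(−2.22) = 0.10861; denominator = 1 + 18.511×0.10861 = 3.0105.
N = 4429/3.0105 = 1471.2.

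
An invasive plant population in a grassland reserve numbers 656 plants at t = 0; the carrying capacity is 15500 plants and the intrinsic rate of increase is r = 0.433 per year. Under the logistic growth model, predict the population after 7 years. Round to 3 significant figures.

7410 plants

A = (K − N₀)/N₀ = (15500 − 656)/656 = 22.628.
N(t) = K/(1 + A·e^(−rt)) = 15500/(1 + 22.628×e^(−0.433×7)).
e^(−3.031) = 0.048267; denominator = 1 + 22.628×0.048267 = 2.0922.
N = 15500/2.0922 = 7408.48.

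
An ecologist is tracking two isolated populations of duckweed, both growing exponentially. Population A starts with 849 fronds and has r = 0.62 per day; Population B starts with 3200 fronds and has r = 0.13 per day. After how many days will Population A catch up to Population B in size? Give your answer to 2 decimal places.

Set 849·e^(0.62t) = 3200·e^(0.13t).
e^((0.62 − 0.13)t) = 3200/849 → e^(0.49·t) = 3.7691.
0.49·t = ln(3.7691) = 1.3268, so t = 1.3268/0.49 = 2.7079.

2.71 days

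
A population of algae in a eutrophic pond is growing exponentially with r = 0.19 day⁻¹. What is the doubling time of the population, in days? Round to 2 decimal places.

Doubling time t_d = ln(2)/r = 0.6931/0.19 = 3.6481.

3.65 days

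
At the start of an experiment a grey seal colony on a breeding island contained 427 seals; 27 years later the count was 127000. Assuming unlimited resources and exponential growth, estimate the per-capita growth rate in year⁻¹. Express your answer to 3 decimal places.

0.211 per year

From N(t) = N₀·e^(rt): e^(r·27) = 127000/427 = 297.42.
r·27 = ln(297.42) = 5.6952, so r = 5.6952/27 = 0.21093.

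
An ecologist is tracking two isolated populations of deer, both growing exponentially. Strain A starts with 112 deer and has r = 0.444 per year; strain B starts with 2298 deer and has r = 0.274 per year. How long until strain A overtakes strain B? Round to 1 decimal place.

Set 112·e^(0.444t) = 2298·e^(0.274t).
e^((0.444 − 0.274)t) = 2298/112 → e^(0.17·t) = 20.518.
0.17·t = ln(20.518) = 3.0213, so t = 3.0213/0.17 = 17.772.

17.8 years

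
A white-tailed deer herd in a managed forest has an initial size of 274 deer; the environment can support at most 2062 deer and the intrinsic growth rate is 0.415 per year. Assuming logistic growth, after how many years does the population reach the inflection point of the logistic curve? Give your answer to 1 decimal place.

4.5 years

Logistic growth is fastest at N = K/2 = 1031.
A = (K − N₀)/N₀ = 6.5255. Set K/(1 + A·e^(−rt)) = K/2 → A·e^(−rt) = 1.
e^(−0.415t) = 1/6.5255 = 0.153244, so t = ln(6.5255)/0.415 = 1.8757/0.415 = 4.5198.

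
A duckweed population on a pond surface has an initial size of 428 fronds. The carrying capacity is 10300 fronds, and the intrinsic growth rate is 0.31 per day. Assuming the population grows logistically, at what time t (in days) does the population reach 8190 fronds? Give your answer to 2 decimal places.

14.50 days

A = (K − N₀)/N₀ = (10300 − 428)/428 = 23.065.
Solve 10300/(1 + 23.065·e^(−0.31t)) = 8190: 1 + 23.065·e^(−0.31t) = 1.2576, so e^(−0.31t) = 0.0111696.
−0.31·t = ln(0.0111696) = -4.4946, so t = 4.4946/0.31 = 14.499.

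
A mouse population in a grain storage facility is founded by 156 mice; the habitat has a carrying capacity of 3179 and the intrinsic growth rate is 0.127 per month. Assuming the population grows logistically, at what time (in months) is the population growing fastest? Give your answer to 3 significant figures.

Logistic growth is fastest at N = K/2 = 1589.5.
A = (K − N₀)/N₀ = 19.378. Set K/(1 + A·e^(−rt)) = K/2 → A·e^(−rt) = 1.
e^(−0.127t) = 1/19.378 = 0.0516044, so t = ln(19.378)/0.127 = 2.9641/0.127 = 23.34.

23.3 months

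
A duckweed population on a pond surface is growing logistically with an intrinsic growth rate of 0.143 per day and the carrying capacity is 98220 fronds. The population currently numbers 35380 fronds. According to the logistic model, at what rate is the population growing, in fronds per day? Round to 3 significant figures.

dN/dt = rN(1 − N/K) = 0.143 × 35380 × (1 − 35380/98220).
1 − 35380/98220 = 0.63979; dN/dt = 0.143 × 35380 × 0.63979 = 3236.9.

3240 fronds per day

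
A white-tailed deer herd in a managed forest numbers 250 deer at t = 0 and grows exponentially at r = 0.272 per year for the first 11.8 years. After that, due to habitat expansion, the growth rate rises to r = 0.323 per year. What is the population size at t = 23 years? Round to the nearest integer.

Phase 1: N(11.8) = 250·e^(0.272×11.8) = 250·e^3.21 = 6192.29.
Phase 2 runs for 23 − 11.8 = 11.2 years at r = 0.323.
N(23) = 6192.29·e^(0.323×11.2) = 6192.29·e^3.618 = 230651.

230651 deer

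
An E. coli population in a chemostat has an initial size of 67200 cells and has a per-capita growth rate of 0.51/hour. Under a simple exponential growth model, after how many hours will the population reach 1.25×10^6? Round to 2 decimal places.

5.73 hours

Set N₀·e^(rt) = 1.25×10^6: e^(0.51·t) = 1.25×10^6/67200 = 18.601.
0.51·t = ln(18.601) = 2.9232, so t = 2.9232/0.51 = 5.7318.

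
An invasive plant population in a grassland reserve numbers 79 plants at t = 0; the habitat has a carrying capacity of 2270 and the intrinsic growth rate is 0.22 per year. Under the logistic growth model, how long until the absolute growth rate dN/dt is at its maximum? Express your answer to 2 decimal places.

Logistic growth is fastest at N = K/2 = 1135.
A = (K − N₀)/N₀ = 27.734. Set K/(1 + A·e^(−rt)) = K/2 → A·e^(−rt) = 1.
e^(−0.22t) = 1/27.734 = 0.0360566, so t = ln(27.734)/0.22 = 3.3227/0.22 = 15.103.

15.10 years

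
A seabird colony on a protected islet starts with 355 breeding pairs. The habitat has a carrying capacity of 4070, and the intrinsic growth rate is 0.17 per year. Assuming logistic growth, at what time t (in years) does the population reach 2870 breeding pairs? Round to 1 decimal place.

A = (K − N₀)/N₀ = (4070 − 355)/355 = 10.465.
Solve 4070/(1 + 10.465·e^(−0.17t)) = 2870: 1 + 10.465·e^(−0.17t) = 1.4181, so e^(−0.17t) = 0.0399548.
−0.17·t = ln(0.0399548) = -3.22, so t = 3.22/0.17 = 18.941.

18.9 years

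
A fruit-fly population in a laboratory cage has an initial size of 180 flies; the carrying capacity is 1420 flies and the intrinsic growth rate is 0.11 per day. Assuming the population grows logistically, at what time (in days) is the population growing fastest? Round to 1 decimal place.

17.5 days

Logistic growth is fastest at N = K/2 = 710.
A = (K − N₀)/N₀ = 6.8889. Set K/(1 + A·e^(−rt)) = K/2 → A·e^(−rt) = 1.
e^(−0.11t) = 1/6.8889 = 0.145161, so t = ln(6.8889)/0.11 = 1.9299/0.11 = 17.545.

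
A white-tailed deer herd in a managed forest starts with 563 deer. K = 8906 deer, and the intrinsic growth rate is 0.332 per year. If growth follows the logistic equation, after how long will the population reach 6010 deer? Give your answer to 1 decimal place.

A = (K − N₀)/N₀ = (8906 − 563)/563 = 14.819.
Solve 8906/(1 + 14.819·e^(−0.332t)) = 6010: 1 + 14.819·e^(−0.332t) = 1.4819, so e^(−0.332t) = 0.032517.
−0.332·t = ln(0.032517) = -3.426, so t = 3.426/0.332 = 10.319.

10.3 years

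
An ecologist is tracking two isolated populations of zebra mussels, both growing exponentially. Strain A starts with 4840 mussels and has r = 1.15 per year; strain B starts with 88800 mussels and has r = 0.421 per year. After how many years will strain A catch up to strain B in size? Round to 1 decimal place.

Set 4840·e^(1.15t) = 88800·e^(0.421t).
e^((1.15 − 0.421)t) = 88800/4840 → e^(0.729·t) = 18.347.
0.729·t = ln(18.347) = 2.9095, so t = 2.9095/0.729 = 3.991.

4.0 years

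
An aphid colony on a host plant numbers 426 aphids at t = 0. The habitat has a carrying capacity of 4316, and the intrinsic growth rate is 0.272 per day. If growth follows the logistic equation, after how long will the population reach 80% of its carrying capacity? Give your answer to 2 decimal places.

13.23 days

A = (K − N₀)/N₀ = (4316 − 426)/426 = 9.1315.
Solve 4316/(1 + 9.1315·e^(−0.272t)) = 3452.8: 1 + 9.1315·e^(−0.272t) = 1.25, so e^(−0.272t) = 0.0273779.
−0.272·t = ln(0.0273779) = -3.598, so t = 3.598/0.272 = 13.228.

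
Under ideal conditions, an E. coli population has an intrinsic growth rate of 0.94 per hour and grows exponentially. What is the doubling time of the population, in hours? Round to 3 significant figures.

Doubling time t_d = ln(2)/r = 0.6931/0.94 = 0.73739.

0.737 hours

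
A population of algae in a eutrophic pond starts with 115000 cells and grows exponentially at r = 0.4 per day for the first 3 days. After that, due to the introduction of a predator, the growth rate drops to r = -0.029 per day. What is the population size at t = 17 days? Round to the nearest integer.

Phase 1: N(3) = 115000·e^(0.4×3) = 115000·e^1.2 = 381813.
Phase 2 runs for 17 − 3 = 14 days at r = -0.029.
N(17) = 381813·e^(-0.029×14) = 381813·e^-0.406 = 254406.

254406 cells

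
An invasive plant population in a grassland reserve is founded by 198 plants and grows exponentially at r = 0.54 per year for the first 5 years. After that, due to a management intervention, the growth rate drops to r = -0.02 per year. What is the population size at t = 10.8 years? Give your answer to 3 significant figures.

2620 plants

Phase 1: N(5) = 198·e^(0.54×5) = 198·e^2.7 = 2946.19.
Phase 2 runs for 10.8 − 5 = 5.8 years at r = -0.02.
N(10.8) = 2946.19·e^(-0.02×5.8) = 2946.19·e^-0.116 = 2623.51.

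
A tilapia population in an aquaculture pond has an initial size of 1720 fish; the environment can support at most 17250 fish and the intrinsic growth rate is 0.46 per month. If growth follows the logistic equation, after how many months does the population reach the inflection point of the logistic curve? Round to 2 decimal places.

Logistic growth is fastest at N = K/2 = 8625.
A = (K − N₀)/N₀ = 9.0291. Set K/(1 + A·e^(−rt)) = K/2 → A·e^(−rt) = 1.
e^(−0.46t) = 1/9.0291 = 0.110753, so t = ln(9.0291)/0.46 = 2.2004/0.46 = 4.7836.

4.78 months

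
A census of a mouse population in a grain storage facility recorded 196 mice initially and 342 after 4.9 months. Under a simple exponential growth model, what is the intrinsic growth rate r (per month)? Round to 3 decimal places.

From N(t) = N₀·e^(rt): e^(r·4.9) = 342/196 = 1.7449.
r·4.9 = ln(1.7449) = 0.5567, so r = 0.5567/4.9 = 0.11361.

0.114 per month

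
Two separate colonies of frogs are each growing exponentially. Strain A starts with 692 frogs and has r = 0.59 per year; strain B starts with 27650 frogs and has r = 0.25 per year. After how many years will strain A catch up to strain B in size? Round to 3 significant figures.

Set 692·e^(0.59t) = 27650·e^(0.25t).
e^((0.59 − 0.25)t) = 27650/692 → e^(0.34·t) = 39.957.
0.34·t = ln(39.957) = 3.6878, so t = 3.6878/0.34 = 10.846.

10.8 years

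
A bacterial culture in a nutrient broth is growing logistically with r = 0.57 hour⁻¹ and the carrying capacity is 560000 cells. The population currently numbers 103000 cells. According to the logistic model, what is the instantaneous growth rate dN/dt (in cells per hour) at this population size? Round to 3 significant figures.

47900 cells per hour

dN/dt = rN(1 − N/K) = 0.57 × 103000 × (1 − 103000/560000).
1 − 103000/560000 = 0.81607; dN/dt = 0.57 × 103000 × 0.81607 = 47912.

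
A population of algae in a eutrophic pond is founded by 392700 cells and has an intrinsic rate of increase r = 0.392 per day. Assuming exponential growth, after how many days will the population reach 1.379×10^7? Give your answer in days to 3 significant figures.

9.08 days

Set N₀·e^(rt) = 1.379×10^7: e^(0.392·t) = 1.379×10^7/392700 = 35.116.
0.392·t = ln(35.116) = 3.5587, so t = 3.5587/0.392 = 9.0782.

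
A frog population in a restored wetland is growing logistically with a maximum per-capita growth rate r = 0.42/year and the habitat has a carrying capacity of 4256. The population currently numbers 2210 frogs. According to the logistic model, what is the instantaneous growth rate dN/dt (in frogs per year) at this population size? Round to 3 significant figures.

dN/dt = rN(1 − N/K) = 0.42 × 2210 × (1 − 2210/4256).
1 − 2210/4256 = 0.48073; dN/dt = 0.42 × 2210 × 0.48073 = 446.22.

446 frogs per year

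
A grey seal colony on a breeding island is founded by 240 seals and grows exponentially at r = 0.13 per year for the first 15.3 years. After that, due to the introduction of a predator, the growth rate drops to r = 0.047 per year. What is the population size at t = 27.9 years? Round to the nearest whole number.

Phase 1: N(15.3) = 240·e^(0.13×15.3) = 240·e^1.989 = 1753.97.
Phase 2 runs for 27.9 − 15.3 = 12.6 years at r = 0.047.
N(27.9) = 1753.97·e^(0.047×12.6) = 1753.97·e^0.5922 = 3171.12.

3171 seals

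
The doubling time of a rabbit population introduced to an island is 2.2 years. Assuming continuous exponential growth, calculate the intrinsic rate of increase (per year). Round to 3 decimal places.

0.315 per year

r = ln(2)/t_d = 0.6931/2.2 = 0.31507.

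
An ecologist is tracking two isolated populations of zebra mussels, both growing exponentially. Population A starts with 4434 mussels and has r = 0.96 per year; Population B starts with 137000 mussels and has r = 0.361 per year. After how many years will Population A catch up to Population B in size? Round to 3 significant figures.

Set 4434·e^(0.96t) = 137000·e^(0.361t).
e^((0.96 − 0.361)t) = 137000/4434 → e^(0.599·t) = 30.898.
0.599·t = ln(30.898) = 3.4307, so t = 3.4307/0.599 = 5.7273.

5.73 years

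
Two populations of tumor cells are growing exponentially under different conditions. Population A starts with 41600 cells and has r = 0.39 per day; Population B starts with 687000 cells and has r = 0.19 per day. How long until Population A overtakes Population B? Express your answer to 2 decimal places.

14.02 days

Set 41600·e^(0.39t) = 687000·e^(0.19t).
e^((0.39 − 0.19)t) = 687000/41600 → e^(0.2·t) = 16.514.
0.2·t = ln(16.514) = 2.8042, so t = 2.8042/0.2 = 14.021.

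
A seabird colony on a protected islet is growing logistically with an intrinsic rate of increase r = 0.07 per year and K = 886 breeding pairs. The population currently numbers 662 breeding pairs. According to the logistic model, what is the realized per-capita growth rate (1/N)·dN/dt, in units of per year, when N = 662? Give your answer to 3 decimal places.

(1/N)·dN/dt = r(1 − N/K) = 0.07 × (1 − 662/886).
= 0.07 × 0.25282 = 0.017698.

0.018 per year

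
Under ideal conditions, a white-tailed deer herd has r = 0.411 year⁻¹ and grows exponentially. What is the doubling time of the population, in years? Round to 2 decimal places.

Doubling time t_d = ln(2)/r = 0.6931/0.411 = 1.6865.

1.69 years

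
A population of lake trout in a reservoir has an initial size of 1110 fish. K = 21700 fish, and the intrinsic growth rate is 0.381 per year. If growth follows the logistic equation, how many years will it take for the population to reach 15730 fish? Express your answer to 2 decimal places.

10.21 years

A = (K − N₀)/N₀ = (21700 − 1110)/1110 = 18.55.
Solve 21700/(1 + 18.55·e^(−0.381t)) = 15730: 1 + 18.55·e^(−0.381t) = 1.3795, so e^(−0.381t) = 0.0204603.
−0.381·t = ln(0.0204603) = -3.8893, so t = 3.8893/0.381 = 10.208.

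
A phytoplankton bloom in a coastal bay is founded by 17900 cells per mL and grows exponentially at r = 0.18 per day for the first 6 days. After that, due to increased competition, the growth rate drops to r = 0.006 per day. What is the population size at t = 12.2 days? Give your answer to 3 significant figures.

Phase 1: N(6) = 17900·e^(0.18×6) = 17900·e^1.08 = 52709.8.
Phase 2 runs for 12.2 − 6 = 6.2 days at r = 0.006.
N(12.2) = 52709.8·e^(0.006×6.2) = 52709.8·e^0.0372 = 54707.5.

54700 cells per mL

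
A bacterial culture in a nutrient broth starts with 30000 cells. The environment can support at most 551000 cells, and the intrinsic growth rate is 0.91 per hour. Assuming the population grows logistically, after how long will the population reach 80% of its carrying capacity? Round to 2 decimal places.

A = (K − N₀)/N₀ = (551000 − 30000)/30000 = 17.367.
Solve 551000/(1 + 17.367·e^(−0.91t)) = 440800: 1 + 17.367·e^(−0.91t) = 1.25, so e^(−0.91t) = 0.0143954.
−0.91·t = ln(0.0143954) = -4.2408, so t = 4.2408/0.91 = 4.6603.

4.66 hours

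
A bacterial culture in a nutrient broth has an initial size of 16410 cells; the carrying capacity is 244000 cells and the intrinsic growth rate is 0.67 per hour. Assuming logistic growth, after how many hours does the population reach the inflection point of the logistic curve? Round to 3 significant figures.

3.92 hours

Logistic growth is fastest at N = K/2 = 122000.
A = (K − N₀)/N₀ = 13.869. Set K/(1 + A·e^(−rt)) = K/2 → A·e^(−rt) = 1.
e^(−0.67t) = 1/13.869 = 0.0721033, so t = ln(13.869)/0.67 = 2.6297/0.67 = 3.9249.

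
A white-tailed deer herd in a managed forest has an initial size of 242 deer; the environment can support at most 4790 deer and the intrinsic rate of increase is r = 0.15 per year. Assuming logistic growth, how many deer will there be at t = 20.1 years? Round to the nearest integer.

2493 deer

A = (K − N₀)/N₀ = (4790 − 242)/242 = 18.793.
N(t) = K/(1 + A·e^(−rt)) = 4790/(1 + 18.793×e^(−0.15×20.1)).
e^(−3.015) = 0.049046; denominator = 1 + 18.793×0.049046 = 1.9217.
N = 4790/1.9217 = 2492.54.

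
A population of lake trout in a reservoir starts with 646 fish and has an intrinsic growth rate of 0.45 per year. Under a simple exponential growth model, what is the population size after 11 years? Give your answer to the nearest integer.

N(t) = N₀·e^(rt) = 646 × e^(0.45×11) = 646 × e^4.95.
e^4.95 ≈ 141.17, so N ≈ 646 × 141.17 = 91199.

91199 fish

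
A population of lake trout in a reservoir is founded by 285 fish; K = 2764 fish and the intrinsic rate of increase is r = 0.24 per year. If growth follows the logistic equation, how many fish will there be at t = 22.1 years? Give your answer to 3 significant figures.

2650 fish

A = (K − N₀)/N₀ = (2764 − 285)/285 = 8.6982.
N(t) = K/(1 + A·e^(−rt)) = 2764/(1 + 8.6982×e^(−0.24×22.1)).
e^(−5.304) = 0.0049717; denominator = 1 + 8.6982×0.0049717 = 1.0432.
N = 2764/1.0432 = 2649.43.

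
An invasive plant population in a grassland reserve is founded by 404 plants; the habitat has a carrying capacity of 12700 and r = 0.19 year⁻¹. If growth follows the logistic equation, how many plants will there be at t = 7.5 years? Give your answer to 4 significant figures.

1526 plants

A = (K − N₀)/N₀ = (12700 − 404)/404 = 30.436.
N(t) = K/(1 + A·e^(−rt)) = 12700/(1 + 30.436×e^(−0.19×7.5)).
e^(−1.425) = 0.24051; denominator = 1 + 30.436×0.24051 = 8.32.
N = 12700/8.32 = 1526.44.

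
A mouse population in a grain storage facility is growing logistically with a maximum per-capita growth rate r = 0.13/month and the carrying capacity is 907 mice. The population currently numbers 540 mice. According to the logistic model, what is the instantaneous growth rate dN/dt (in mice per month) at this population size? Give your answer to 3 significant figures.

dN/dt = rN(1 − N/K) = 0.13 × 540 × (1 − 540/907).
1 − 540/907 = 0.40463; dN/dt = 0.13 × 540 × 0.40463 = 28.405.

28.4 mice per month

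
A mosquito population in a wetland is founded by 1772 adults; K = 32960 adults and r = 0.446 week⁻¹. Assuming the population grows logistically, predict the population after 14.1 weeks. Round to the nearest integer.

31917 adults

A = (K − N₀)/N₀ = (32960 − 1772)/1772 = 17.6.
N(t) = K/(1 + A·e^(−rt)) = 32960/(1 + 17.6×e^(−0.446×14.1)).
e^(−6.289) = 0.0018574; denominator = 1 + 17.6×0.0018574 = 1.0327.
N = 32960/1.0327 = 31916.6.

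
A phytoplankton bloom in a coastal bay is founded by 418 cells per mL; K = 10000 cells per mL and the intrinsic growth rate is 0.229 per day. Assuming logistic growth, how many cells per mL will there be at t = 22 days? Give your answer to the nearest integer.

A = (K − N₀)/N₀ = (10000 − 418)/418 = 22.923.
N(t) = K/(1 + A·e^(−rt)) = 10000/(1 + 22.923×e^(−0.229×22)).
e^(−5.038) = 0.0064867; denominator = 1 + 22.923×0.0064867 = 1.1487.
N = 10000/1.1487 = 8705.51.

8706 cells per mL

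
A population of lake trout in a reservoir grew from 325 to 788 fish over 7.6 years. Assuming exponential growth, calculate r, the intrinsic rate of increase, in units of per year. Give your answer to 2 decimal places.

0.12 per year

From N(t) = N₀·e^(rt): e^(r·7.6) = 788/325 = 2.4246.
r·7.6 = ln(2.4246) = 0.88567, so r = 0.88567/7.6 = 0.11654.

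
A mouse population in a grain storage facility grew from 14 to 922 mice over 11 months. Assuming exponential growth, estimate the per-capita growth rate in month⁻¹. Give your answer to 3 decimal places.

0.381 per month

From N(t) = N₀·e^(rt): e^(r·11) = 922/14 = 65.857.
r·11 = ln(65.857) = 4.1875, so r = 4.1875/11 = 0.38068.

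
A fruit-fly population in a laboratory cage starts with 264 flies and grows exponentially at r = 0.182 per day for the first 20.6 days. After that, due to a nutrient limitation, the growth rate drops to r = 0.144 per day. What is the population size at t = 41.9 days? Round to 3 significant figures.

241000 flies

Phase 1: N(20.6) = 264·e^(0.182×20.6) = 264·e^3.749 = 11216.6.
Phase 2 runs for 41.9 − 20.6 = 21.3 days at r = 0.144.
N(41.9) = 11216.6·e^(0.144×21.3) = 11216.6·e^3.067 = 240951.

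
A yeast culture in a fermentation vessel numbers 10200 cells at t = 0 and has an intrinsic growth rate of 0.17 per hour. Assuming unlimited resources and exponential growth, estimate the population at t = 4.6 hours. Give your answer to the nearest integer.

N(t) = N₀·e^(rt) = 10200 × e^(0.17×4.6) = 10200 × e^0.782.
e^0.782 ≈ 2.1858, so N ≈ 10200 × 2.1858 = 22295.6.

22296 cells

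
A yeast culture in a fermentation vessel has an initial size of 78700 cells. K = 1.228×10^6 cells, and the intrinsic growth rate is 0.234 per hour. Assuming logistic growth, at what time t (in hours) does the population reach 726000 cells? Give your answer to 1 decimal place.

A = (K − N₀)/N₀ = (1.228×10^6 − 78700)/78700 = 14.604.
Solve 1.228×10^6/(1 + 14.604·e^(−0.234t)) = 726000: 1 + 14.604·e^(−0.234t) = 1.6915, so e^(−0.234t) = 0.0473487.
−0.234·t = ln(0.0473487) = -3.0502, so t = 3.0502/0.234 = 13.035.

13.0 hours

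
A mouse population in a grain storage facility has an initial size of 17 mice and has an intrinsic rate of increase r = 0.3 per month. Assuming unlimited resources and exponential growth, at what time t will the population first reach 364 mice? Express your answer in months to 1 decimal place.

10.2 months

Set N₀·e^(rt) = 364: e^(0.3·t) = 364/17 = 21.412.
0.3·t = ln(21.412) = 3.0639, so t = 3.0639/0.3 = 10.213.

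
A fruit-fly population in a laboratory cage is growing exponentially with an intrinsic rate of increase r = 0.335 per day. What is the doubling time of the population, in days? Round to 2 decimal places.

Doubling time t_d = ln(2)/r = 0.6931/0.335 = 2.0691.

2.07 days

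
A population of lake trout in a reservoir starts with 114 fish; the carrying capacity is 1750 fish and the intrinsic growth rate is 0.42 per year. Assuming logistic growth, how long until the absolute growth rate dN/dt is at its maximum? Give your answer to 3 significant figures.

Logistic growth is fastest at N = K/2 = 875.
A = (K − N₀)/N₀ = 14.351. Set K/(1 + A·e^(−rt)) = K/2 → A·e^(−rt) = 1.
e^(−0.42t) = 1/14.351 = 0.0696822, so t = ln(14.351)/0.42 = 2.6638/0.42 = 6.3424.

6.34 years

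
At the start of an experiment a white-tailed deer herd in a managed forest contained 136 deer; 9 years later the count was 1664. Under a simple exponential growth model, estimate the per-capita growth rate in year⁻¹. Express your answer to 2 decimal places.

From N(t) = N₀·e^(rt): e^(r·9) = 1664/136 = 12.235.
r·9 = ln(12.235) = 2.5043, so r = 2.5043/9 = 0.27826.

0.28 per year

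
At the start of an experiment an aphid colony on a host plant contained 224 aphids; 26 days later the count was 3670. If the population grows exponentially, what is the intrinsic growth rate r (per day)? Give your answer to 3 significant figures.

From N(t) = N₀·e^(rt): e^(r·26) = 3670/224 = 16.384.
r·26 = ln(16.384) = 2.7963, so r = 2.7963/26 = 0.10755.

0.108 per day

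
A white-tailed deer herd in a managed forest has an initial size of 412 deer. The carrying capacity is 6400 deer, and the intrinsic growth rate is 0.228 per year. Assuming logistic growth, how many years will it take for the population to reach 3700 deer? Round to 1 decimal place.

A = (K − N₀)/N₀ = (6400 − 412)/412 = 14.534.
Solve 6400/(1 + 14.534·e^(−0.228t)) = 3700: 1 + 14.534·e^(−0.228t) = 1.7297, so e^(−0.228t) = 0.0502085.
−0.228·t = ln(0.0502085) = -2.9916, so t = 2.9916/0.228 = 13.121.

13.1 years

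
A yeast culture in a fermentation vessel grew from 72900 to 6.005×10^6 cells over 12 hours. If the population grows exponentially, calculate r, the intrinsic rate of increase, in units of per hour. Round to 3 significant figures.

0.368 per hour

From N(t) = N₀·e^(rt): e^(r·12) = 6.005×10^6/72900 = 82.373.
r·12 = ln(82.373) = 4.4113, so r = 4.4113/12 = 0.3676.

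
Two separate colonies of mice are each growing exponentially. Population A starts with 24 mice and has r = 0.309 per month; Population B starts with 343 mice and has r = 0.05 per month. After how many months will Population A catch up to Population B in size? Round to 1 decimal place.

Set 24·e^(0.309t) = 343·e^(0.05t).
e^((0.309 − 0.05)t) = 343/24 → e^(0.259·t) = 14.292.
0.259·t = ln(14.292) = 2.6597, so t = 2.6597/0.259 = 10.269.

10.3 months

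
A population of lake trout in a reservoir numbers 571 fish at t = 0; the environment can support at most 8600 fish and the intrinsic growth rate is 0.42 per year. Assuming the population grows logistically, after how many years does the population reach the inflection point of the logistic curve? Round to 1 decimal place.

6.3 years

Logistic growth is fastest at N = K/2 = 4300.
A = (K − N₀)/N₀ = 14.061. Set K/(1 + A·e^(−rt)) = K/2 → A·e^(−rt) = 1.
e^(−0.42t) = 1/14.061 = 0.0711172, so t = ln(14.061)/0.42 = 2.6434/0.42 = 6.2939.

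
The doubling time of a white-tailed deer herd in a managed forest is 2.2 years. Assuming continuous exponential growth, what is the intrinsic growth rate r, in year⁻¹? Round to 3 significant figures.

0.315 per year

r = ln(2)/t_d = 0.6931/2.2 = 0.31507.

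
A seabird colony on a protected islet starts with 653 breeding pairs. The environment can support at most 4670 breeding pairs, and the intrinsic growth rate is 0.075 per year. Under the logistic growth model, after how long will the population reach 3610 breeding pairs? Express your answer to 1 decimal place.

A = (K − N₀)/N₀ = (4670 − 653)/653 = 6.1516.
Solve 4670/(1 + 6.1516·e^(−0.075t)) = 3610: 1 + 6.1516·e^(−0.075t) = 1.2936, so e^(−0.075t) = 0.047732.
−0.075·t = ln(0.047732) = -3.0422, so t = 3.0422/0.075 = 40.562.

40.6 years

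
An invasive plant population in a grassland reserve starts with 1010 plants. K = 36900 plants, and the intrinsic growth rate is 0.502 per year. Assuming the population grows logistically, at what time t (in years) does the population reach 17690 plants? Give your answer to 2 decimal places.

6.95 years

A = (K − N₀)/N₀ = (36900 − 1010)/1010 = 35.535.
Solve 36900/(1 + 35.535·e^(−0.502t)) = 17690: 1 + 35.535·e^(−0.502t) = 2.0859, so e^(−0.502t) = 0.0305596.
−0.502·t = ln(0.0305596) = -3.4881, so t = 3.4881/0.502 = 6.9484.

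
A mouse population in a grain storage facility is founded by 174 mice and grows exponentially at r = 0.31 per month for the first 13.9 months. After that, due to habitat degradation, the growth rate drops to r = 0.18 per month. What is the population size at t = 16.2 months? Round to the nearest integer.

19576 mice

Phase 1: N(13.9) = 174·e^(0.31×13.9) = 174·e^4.309 = 12939.7.
Phase 2 runs for 16.2 − 13.9 = 2.3 months at r = 0.18.
N(16.2) = 12939.7·e^(0.18×2.3) = 12939.7·e^0.414 = 19575.9.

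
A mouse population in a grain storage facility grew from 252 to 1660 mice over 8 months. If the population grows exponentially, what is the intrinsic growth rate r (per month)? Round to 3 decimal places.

From N(t) = N₀·e^(rt): e^(r·8) = 1660/252 = 6.5873.
r·8 = ln(6.5873) = 1.8851, so r = 1.8851/8 = 0.23564.

0.236 per month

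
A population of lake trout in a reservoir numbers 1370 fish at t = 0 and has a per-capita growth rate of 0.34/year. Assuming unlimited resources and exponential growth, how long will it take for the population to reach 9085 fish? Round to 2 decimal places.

5.56 years

Set N₀·e^(rt) = 9085: e^(0.34·t) = 9085/1370 = 6.6314.
0.34·t = ln(6.6314) = 1.8918, so t = 1.8918/0.34 = 5.5642.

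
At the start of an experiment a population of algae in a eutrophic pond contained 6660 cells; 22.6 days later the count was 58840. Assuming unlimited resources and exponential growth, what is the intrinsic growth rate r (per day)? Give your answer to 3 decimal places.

0.096 per day

From N(t) = N₀·e^(rt): e^(r·22.6) = 58840/6660 = 8.8348.
r·22.6 = ln(8.8348) = 2.1787, so r = 2.1787/22.6 = 0.096403.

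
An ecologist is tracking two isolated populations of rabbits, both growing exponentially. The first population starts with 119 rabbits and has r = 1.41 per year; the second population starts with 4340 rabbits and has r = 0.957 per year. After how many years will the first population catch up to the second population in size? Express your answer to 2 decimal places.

7.94 years

Set 119·e^(1.41t) = 4340·e^(0.957t).
e^((1.41 − 0.957)t) = 4340/119 → e^(0.453·t) = 36.471.
0.453·t = ln(36.471) = 3.5965, so t = 3.5965/0.453 = 7.9393.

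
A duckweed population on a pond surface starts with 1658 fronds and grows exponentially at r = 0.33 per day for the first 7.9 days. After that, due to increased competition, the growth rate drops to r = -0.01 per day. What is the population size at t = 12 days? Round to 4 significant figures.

21580 fronds

Phase 1: N(7.9) = 1658·e^(0.33×7.9) = 1658·e^2.607 = 22479.7.
Phase 2 runs for 12 − 7.9 = 4.1 days at r = -0.01.
N(12) = 22479.7·e^(-0.01×4.1) = 22479.7·e^-0.041 = 21576.7.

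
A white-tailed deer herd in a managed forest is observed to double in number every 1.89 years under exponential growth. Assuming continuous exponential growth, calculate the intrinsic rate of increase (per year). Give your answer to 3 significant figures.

0.367 per year

r = ln(2)/t_d = 0.6931/1.89 = 0.36674.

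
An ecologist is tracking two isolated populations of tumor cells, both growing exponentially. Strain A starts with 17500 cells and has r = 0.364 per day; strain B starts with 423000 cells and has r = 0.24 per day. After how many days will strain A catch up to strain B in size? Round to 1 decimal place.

25.7 days

Set 17500·e^(0.364t) = 423000·e^(0.24t).
e^((0.364 − 0.24)t) = 423000/17500 → e^(0.124·t) = 24.171.
0.124·t = ln(24.171) = 3.1852, so t = 3.1852/0.124 = 25.687.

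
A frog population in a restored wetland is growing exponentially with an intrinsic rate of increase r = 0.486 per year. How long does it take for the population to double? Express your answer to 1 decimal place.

1.4 years

Doubling time t_d = ln(2)/r = 0.6931/0.486 = 1.4262.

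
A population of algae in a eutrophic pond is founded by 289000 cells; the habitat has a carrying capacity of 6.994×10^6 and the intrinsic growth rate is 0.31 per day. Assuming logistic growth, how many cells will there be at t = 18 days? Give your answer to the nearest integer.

6431110 cells

A = (K − N₀)/N₀ = (6.994×10^6 − 289000)/289000 = 23.201.
N(t) = K/(1 + A·e^(−rt)) = 6.994×10^6/(1 + 23.201×e^(−0.31×18)).
e^(−5.58) = 0.0037726; denominator = 1 + 23.201×0.0037726 = 1.0875.
N = 6.994×10^6/1.0875 = 6.43111×10^6.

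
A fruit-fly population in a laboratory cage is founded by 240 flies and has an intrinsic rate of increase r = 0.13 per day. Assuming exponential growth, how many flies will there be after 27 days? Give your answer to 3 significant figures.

N(t) = N₀·e^(rt) = 240 × e^(0.13×27) = 240 × e^3.51.
e^3.51 ≈ 33.448, so N ≈ 240 × 33.448 = 8027.58.

8030 flies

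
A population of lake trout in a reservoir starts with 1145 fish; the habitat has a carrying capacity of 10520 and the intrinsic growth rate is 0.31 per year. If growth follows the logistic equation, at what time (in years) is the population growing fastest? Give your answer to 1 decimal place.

6.8 years

Logistic growth is fastest at N = K/2 = 5260.
A = (K − N₀)/N₀ = 8.1878. Set K/(1 + A·e^(−rt)) = K/2 → A·e^(−rt) = 1.
e^(−0.31t) = 1/8.1878 = 0.122133, so t = ln(8.1878)/0.31 = 2.1026/0.31 = 6.7827.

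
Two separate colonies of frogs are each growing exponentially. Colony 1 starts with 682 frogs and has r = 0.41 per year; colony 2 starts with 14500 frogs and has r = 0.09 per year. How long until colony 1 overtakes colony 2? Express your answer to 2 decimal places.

Set 682·e^(0.41t) = 14500·e^(0.09t).
e^((0.41 − 0.09)t) = 14500/682 → e^(0.32·t) = 21.261.
0.32·t = ln(21.261) = 3.0569, so t = 3.0569/0.32 = 9.5527.

9.55 years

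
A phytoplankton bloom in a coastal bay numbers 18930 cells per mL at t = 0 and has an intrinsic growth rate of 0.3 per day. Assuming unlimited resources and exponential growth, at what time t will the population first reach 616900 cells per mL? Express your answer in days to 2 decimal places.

11.61 days

Set N₀·e^(rt) = 616900: e^(0.3·t) = 616900/18930 = 32.588.
0.3·t = ln(32.588) = 3.484, so t = 3.484/0.3 = 11.613.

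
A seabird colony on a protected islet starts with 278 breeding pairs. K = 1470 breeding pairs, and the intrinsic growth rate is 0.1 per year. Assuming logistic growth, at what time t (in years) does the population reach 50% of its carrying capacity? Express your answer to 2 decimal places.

14.56 years

A = (K − N₀)/N₀ = (1470 − 278)/278 = 4.2878.
Solve 1470/(1 + 4.2878·e^(−0.1t)) = 735: 1 + 4.2878·e^(−0.1t) = 2, so e^(−0.1t) = 0.233221.
−0.1·t = ln(0.233221) = -1.4558, so t = 1.4558/0.1 = 14.558.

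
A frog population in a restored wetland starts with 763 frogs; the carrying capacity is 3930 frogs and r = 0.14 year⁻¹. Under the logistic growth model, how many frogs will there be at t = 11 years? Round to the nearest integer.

A = (K − N₀)/N₀ = (3930 − 763)/763 = 4.1507.
N(t) = K/(1 + A·e^(−rt)) = 3930/(1 + 4.1507×e^(−0.14×11)).
e^(−1.54) = 0.21438; denominator = 1 + 4.1507×0.21438 = 1.8898.
N = 3930/1.8898 = 2079.55.

2080 frogs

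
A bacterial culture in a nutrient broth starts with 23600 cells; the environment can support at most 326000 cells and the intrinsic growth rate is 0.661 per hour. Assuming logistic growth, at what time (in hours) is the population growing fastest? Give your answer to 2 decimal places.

3.86 hours

Logistic growth is fastest at N = K/2 = 163000.
A = (K − N₀)/N₀ = 12.814. Set K/(1 + A·e^(−rt)) = K/2 → A·e^(−rt) = 1.
e^(−0.661t) = 1/12.814 = 0.0780423, so t = ln(12.814)/0.661 = 2.5505/0.661 = 3.8586.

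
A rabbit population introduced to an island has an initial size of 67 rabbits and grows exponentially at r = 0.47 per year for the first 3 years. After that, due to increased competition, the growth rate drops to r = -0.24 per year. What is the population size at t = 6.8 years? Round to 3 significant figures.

Phase 1: N(3) = 67·e^(0.47×3) = 67·e^1.41 = 274.429.
Phase 2 runs for 6.8 − 3 = 3.8 years at r = -0.24.
N(6.8) = 274.429·e^(-0.24×3.8) = 274.429·e^-0.912 = 110.244.

110 rabbits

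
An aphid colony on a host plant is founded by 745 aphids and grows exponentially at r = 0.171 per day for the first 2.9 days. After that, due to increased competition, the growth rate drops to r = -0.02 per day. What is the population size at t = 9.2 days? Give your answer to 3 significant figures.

Phase 1: N(2.9) = 745·e^(0.171×2.9) = 745·e^0.4959 = 1223.27.
Phase 2 runs for 9.2 − 2.9 = 6.3 days at r = -0.02.
N(9.2) = 1223.27·e^(-0.02×6.3) = 1223.27·e^-0.126 = 1078.45.

1080 aphids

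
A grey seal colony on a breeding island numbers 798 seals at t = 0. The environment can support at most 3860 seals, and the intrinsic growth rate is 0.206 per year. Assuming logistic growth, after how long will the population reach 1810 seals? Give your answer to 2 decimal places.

A = (K − N₀)/N₀ = (3860 − 798)/798 = 3.8371.
Solve 3860/(1 + 3.8371·e^(−0.206t)) = 1810: 1 + 3.8371·e^(−0.206t) = 2.1326, so e^(−0.206t) = 0.295171.
−0.206·t = ln(0.295171) = -1.2202, so t = 1.2202/0.206 = 5.9233.

5.92 years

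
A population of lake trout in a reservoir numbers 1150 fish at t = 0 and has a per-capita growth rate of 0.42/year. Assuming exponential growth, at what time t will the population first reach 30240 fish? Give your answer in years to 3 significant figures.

7.78 years

Set N₀·e^(rt) = 30240: e^(0.42·t) = 30240/1150 = 26.296.
0.42·t = ln(26.296) = 3.2694, so t = 3.2694/0.42 = 7.7843.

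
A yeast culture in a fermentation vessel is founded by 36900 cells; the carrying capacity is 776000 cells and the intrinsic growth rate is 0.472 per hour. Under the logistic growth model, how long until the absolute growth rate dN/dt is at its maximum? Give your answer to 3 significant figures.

6.35 hours

Logistic growth is fastest at N = K/2 = 388000.
A = (K − N₀)/N₀ = 20.03. Set K/(1 + A·e^(−rt)) = K/2 → A·e^(−rt) = 1.
e^(−0.472t) = 1/20.03 = 0.0499256, so t = ln(20.03)/0.472 = 2.9972/0.472 = 6.35.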